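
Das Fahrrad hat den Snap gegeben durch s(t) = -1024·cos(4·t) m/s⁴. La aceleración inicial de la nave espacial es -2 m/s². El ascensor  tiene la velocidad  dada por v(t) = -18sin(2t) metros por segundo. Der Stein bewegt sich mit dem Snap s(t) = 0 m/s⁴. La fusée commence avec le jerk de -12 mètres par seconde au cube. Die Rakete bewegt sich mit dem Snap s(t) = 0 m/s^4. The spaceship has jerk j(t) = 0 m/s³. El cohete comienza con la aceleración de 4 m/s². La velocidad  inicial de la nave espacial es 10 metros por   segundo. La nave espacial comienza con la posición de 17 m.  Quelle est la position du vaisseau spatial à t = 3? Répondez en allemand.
Wir müssen das Integral unserer Gleichung für den Ruck j(t) = 0 3-mal finden. Das Integral von dem Ruck, mit a(0) = -2, ergibt die Beschleunigung: a(t) = -2. Durch Integration von der Beschleunigung und Verwendung der Anfangsbedingung v(0) = 10, erhalten wir v(t) = 10 - 2·t. Das Integral von der Geschwindigkeit ist die Position. Mit x(0) = 17 erhalten wir x(t) = -t^2 + 10·t + 17. Wir haben die Position x(t) = -t^2 + 10·t + 17. Durch Einsetzen von t = 3: x(3) = 38.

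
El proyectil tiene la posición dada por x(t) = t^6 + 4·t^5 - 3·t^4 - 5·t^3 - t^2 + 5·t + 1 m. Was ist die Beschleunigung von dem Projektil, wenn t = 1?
Wir müssen unsere Gleichung für die Position x(t) = t^6 + 4·t^5 - 3·t^4 - 5·t^3 - t^2 + 5·t + 1 2-mal ableiten. Durch Ableiten von der Position erhalten wir die Geschwindigkeit: v(t) = 6·t^5 + 20·t^4 - 12·t^3 - 15·t^2 - 2·t + 5. Mit d/dt von v(t) finden wir a(t) = 30·t^4 + 80·t^3 - 36·t^2 - 30·t - 2. Aus der Gleichung für die Beschleunigung a(t) = 30·t^4 + 80·t^3 - 36·t^2 - 30·t - 2, setzen wir t = 1 ein und erhalten a = 42.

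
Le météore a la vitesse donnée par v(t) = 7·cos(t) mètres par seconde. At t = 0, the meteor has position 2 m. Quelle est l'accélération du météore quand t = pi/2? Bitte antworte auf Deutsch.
Wir müssen unsere Gleichung für die Geschwindigkeit v(t) = 7·cos(t) 1-mal ableiten. Mit d/dt von v(t) finden wir a(t) = -7·sin(t). Wir haben die Beschleunigung a(t) = -7·sin(t). Durch Einsetzen von t = pi/2: a(pi/2) = -7.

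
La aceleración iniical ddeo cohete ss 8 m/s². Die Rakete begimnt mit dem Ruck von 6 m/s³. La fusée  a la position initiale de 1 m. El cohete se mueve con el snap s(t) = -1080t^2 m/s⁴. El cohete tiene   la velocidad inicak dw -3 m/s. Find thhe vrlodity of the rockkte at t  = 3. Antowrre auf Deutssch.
Um dies zu lösen, müssen wir 3 Integrale unserer Gleichung für den Snap s(t) = -1080·t^2 finden. Das Integral von dem Snap, mit j(0) = 6, ergibt den Ruck: j(t) = 6 - 360·t^3. Das Integral von dem Ruck, mit a(0) = 8, ergibt die Beschleunigung: a(t) = -90·t^4 + 6·t + 8. Mit ∫a(t)dt und Anwendung von v(0) = -3, finden wir v(t) = -18·t^5 + 3·t^2 + 8·t - 3. Wir haben die Geschwindigkeit v(t) = -18·t^5 + 3·t^2 + 8·t - 3. Durch Einsetzen von t = 3: v(3) = -4326.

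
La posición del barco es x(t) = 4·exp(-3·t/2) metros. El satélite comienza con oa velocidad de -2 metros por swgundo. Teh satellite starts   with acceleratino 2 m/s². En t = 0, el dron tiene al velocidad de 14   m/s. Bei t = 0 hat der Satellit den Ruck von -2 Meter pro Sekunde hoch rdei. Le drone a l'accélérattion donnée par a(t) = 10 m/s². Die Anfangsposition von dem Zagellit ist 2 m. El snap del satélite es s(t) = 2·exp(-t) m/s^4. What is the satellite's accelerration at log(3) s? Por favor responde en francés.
Nous devons trouver la primitive de notre équation du snap s(t) = 2·exp(-t) 2 fois. L'intégrale du snap, avec j(0) = -2, donne le jerk: j(t) = -2·exp(-t). En prenant ∫j(t)dt et en appliquant a(0) = 2, nous trouvons a(t) = 2·exp(-t). En utilisant a(t) = 2·exp(-t) et en substituant t = log(3), nous trouvons a = 2/3.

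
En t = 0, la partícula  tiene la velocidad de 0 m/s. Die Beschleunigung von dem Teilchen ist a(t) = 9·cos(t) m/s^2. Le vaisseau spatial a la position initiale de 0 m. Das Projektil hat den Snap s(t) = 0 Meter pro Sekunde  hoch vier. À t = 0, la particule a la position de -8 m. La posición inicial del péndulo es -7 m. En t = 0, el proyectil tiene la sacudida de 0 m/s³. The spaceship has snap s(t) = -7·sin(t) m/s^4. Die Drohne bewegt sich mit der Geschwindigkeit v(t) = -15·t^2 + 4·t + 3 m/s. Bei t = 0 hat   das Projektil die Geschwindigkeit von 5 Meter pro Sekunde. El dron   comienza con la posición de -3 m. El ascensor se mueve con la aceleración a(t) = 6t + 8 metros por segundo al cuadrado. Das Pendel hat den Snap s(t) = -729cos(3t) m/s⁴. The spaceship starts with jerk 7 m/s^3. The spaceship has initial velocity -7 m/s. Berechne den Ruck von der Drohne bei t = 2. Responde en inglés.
We must differentiate our velocity equation v(t) = -15·t^2 + 4·t + 3 2 times. The derivative of velocity gives acceleration: a(t) = 4 - 30·t. Taking d/dt of a(t), we find j(t) = -30. Using j(t) = -30 and substituting t = 2, we find j = -30.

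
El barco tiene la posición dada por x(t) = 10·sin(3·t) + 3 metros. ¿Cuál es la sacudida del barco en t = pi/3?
Partiendo de la posición x(t) = 10·sin(3·t) + 3, tomamos 3 derivadas. Derivando la posición, obtenemos la velocidad: v(t) = 30·cos(3·t). La derivada de la velocidad da la aceleración: a(t) = -90·sin(3·t). Tomando d/dt de a(t), encontramos j(t) = -270·cos(3·t). Tenemos la sacudida j(t) = -270·cos(3·t). Sustituyendo t = pi/3: j(pi/3) = 270.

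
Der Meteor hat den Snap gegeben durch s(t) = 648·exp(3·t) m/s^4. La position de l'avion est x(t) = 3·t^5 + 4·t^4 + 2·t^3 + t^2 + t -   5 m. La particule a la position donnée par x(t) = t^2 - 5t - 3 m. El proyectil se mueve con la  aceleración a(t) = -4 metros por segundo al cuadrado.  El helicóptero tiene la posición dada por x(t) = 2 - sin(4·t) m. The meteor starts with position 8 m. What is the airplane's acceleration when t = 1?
To solve this, we need to take 2 derivatives of our position equation x(t) = 3·t^5 + 4·t^4 + 2·t^3 + t^2 + t - 5. Differentiating position, we get velocity: v(t) = 15·t^4 + 16·t^3 + 6·t^2 + 2·t + 1. Differentiating velocity, we get acceleration: a(t) = 60·t^3 + 48·t^2 + 12·t + 2. We have acceleration a(t) = 60·t^3 + 48·t^2 + 12·t + 2. Substituting t = 1: a(1) = 122.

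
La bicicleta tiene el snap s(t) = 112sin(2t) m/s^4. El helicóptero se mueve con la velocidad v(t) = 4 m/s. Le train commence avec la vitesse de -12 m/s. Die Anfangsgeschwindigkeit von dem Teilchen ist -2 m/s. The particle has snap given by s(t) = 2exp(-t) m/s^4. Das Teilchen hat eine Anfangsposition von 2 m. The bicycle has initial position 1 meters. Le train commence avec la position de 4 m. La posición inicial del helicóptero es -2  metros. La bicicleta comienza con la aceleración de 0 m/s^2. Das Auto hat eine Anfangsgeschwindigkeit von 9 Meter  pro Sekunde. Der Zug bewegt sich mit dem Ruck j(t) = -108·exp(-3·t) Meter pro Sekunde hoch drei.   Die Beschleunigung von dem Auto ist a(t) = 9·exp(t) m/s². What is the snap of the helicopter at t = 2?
We must differentiate our velocity equation v(t) = 4 3 times. Taking d/dt of v(t), we find a(t) = 0. Differentiating acceleration, we get jerk: j(t) = 0. Differentiating jerk, we get snap: s(t) = 0. We have snap s(t) = 0. Substituting t = 2: s(2) = 0.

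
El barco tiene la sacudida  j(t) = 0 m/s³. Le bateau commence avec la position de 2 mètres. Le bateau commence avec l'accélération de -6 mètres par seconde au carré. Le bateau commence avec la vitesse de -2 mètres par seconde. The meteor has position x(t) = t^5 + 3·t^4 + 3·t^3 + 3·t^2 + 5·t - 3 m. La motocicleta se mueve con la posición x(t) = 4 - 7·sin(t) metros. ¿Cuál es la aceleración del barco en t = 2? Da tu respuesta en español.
Necesitamos integrar nuestra ecuación de la sacudida j(t) = 0 1 vez. La integral de la sacudida, con a(0) = -6, da la aceleración: a(t) = -6. Usando a(t) = -6 y sustituyendo t = 2, encontramos a = -6.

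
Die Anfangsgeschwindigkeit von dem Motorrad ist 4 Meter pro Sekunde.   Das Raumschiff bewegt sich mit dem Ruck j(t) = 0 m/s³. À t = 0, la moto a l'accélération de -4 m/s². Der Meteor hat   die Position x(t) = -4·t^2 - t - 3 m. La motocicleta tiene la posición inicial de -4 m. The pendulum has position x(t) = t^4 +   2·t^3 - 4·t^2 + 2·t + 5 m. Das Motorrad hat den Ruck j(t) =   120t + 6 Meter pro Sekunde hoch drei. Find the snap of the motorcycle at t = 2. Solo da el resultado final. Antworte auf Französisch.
À t = 2, s = 120.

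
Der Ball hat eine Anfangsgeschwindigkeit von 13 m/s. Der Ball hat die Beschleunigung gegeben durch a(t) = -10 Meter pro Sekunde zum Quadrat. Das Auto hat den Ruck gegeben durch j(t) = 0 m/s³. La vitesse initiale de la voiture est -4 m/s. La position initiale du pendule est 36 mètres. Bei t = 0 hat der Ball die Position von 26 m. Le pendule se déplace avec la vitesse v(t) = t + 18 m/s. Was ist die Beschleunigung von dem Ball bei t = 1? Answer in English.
We have acceleration a(t) = -10. Substituting t = 1: a(1) = -10.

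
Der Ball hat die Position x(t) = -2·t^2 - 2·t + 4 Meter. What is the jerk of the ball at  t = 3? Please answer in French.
En partant de la position x(t) = -2·t^2 - 2·t + 4, nous prenons 3 dérivées. La dérivée de la position donne la vitesse: v(t) = -4·t - 2. En prenant d/dt de v(t), nous trouvons a(t) = -4. En prenant d/dt de a(t), nous trouvons j(t) = 0. Nous avons le jerk j(t) = 0. En substituant t = 3: j(3) = 0.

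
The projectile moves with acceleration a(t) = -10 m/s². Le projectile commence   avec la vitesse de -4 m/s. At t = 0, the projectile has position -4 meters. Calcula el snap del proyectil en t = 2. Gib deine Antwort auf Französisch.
En partant de l'accélération a(t) = -10, nous prenons 2 dérivées. En dérivant l'accélération, nous obtenons le jerk: j(t) = 0. En dérivant le jerk, nous obtenons le snap: s(t) = 0. De l'équation du snap s(t) = 0, nous substituons t = 2 pour obtenir s = 0.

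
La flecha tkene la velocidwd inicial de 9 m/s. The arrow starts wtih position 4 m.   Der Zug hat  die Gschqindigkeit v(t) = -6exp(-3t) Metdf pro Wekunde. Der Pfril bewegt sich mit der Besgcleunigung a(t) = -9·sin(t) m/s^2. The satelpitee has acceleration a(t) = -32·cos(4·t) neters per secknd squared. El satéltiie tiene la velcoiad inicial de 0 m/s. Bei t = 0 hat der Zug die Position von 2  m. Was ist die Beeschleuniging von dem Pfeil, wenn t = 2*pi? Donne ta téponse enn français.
De l'équation de l'accélération a(t) = -9·sin(t), nous substituons t = 2*pi pour obtenir a = 0.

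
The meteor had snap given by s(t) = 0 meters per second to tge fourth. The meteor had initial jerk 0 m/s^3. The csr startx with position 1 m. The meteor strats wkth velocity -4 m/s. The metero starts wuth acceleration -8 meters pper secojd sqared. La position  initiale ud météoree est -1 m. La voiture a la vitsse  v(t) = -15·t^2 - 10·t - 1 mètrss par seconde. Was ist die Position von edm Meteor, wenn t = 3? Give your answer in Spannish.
Debemos encontrar la integral de nuestra ecuación del snap s(t) = 0 4 veces. La integral del snap, con j(0) = 0, da la sacudida: j(t) = 0. Tomando ∫j(t)dt y aplicando a(0) = -8, encontramos a(t) = -8. Tomando ∫a(t)dt y aplicando v(0) = -4, encontramos v(t) = -8·t - 4. La antiderivada de la velocidad, con x(0) = -1, da la posición: x(t) = -4·t^2 - 4·t - 1. Usando x(t) = -4·t^2 - 4·t - 1 y sustituyendo t = 3, encontramos x = -49.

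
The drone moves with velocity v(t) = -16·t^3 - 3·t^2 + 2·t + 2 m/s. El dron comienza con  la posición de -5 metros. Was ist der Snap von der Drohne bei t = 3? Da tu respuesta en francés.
Nous devons dériver notre équation de la vitesse v(t) = -16·t^3 - 3·t^2 + 2·t + 2 3 fois. La dérivée de la vitesse donne l'accélération: a(t) = -48·t^2 - 6·t + 2. La dérivée de l'accélération donne le jerk: j(t) = -96·t - 6. La dérivée du jerk donne le snap: s(t) = -96. Nous avons le snap s(t) = -96. En substituant t = 3: s(3) = -96.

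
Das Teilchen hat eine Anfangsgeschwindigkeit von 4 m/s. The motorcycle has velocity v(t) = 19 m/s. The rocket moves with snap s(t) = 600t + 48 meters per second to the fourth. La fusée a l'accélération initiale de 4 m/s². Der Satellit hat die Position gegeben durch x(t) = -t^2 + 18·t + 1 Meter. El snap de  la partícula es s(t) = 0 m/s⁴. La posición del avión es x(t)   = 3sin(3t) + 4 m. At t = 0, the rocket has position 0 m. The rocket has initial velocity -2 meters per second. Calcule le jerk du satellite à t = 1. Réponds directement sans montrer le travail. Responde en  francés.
j(1) = 0.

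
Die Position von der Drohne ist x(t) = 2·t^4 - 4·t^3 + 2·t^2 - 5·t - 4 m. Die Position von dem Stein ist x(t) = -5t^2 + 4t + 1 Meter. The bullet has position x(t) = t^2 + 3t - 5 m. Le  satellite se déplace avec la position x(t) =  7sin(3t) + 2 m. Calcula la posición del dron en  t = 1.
De la ecuación de la posición x(t) = 2·t^4 - 4·t^3 + 2·t^2 - 5·t - 4, sustituimos t = 1 para obtener x = -9.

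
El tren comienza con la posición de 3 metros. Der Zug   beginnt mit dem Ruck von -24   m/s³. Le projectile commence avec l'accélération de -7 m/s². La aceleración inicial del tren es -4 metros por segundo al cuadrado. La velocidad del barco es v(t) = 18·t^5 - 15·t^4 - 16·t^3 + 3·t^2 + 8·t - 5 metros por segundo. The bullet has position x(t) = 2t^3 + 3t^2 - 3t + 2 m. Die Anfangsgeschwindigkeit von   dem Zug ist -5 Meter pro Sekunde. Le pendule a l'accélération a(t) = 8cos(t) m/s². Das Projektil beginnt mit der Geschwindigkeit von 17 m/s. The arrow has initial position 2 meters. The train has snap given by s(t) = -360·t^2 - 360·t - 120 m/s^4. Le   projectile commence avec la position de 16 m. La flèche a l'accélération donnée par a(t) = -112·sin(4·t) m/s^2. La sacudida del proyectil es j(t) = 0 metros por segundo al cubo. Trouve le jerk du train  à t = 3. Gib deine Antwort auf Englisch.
Starting from snap s(t) = -360·t^2 - 360·t - 120, we take 1 antiderivative. The integral of snap, with j(0) = -24, gives jerk: j(t) = -120·t^3 - 180·t^2 - 120·t - 24. We have jerk j(t) = -120·t^3 - 180·t^2 - 120·t - 24. Substituting t = 3: j(3) = -5244.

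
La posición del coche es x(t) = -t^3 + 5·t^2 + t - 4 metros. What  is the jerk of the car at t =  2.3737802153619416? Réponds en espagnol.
Debemos derivar nuestra ecuación de la posición x(t) = -t^3 + 5·t^2 + t - 4 3 veces. Derivando la posición, obtenemos la velocidad: v(t) = -3·t^2 + 10·t + 1. Tomando d/dt de v(t), encontramos a(t) = 10 - 6·t. La derivada de la aceleración da la sacudida: j(t) = -6. Tenemos la sacudida j(t) = -6. Sustituyendo t = 2.3737802153619416: j(2.3737802153619416) = -6.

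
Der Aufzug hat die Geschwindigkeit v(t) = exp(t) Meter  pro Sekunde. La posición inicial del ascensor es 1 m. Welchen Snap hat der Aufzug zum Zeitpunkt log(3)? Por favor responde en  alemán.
Wir müssen unsere Gleichung für die Geschwindigkeit v(t) = exp(t) 3-mal ableiten. Mit d/dt von v(t) finden wir a(t) = exp(t). Mit d/dt von a(t) finden wir j(t) = exp(t). Die Ableitung von dem Ruck ergibt den Snap: s(t) = exp(t). Wir haben den Snap s(t) = exp(t). Durch Einsetzen von t = log(3): s(log(3)) = 3.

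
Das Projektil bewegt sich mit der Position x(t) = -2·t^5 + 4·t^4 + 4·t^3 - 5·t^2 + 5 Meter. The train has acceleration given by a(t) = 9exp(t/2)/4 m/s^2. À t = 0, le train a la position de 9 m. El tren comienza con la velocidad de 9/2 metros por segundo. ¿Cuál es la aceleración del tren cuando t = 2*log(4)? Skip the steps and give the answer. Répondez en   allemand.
Die Antwort ist 9.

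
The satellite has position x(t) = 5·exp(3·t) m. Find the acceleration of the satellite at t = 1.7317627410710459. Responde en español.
Debemos derivar nuestra ecuación de la posición x(t) = 5·exp(3·t) 2 veces. La derivada de la posición da la velocidad: v(t) = 15·exp(3·t). Derivando la velocidad, obtenemos la aceleración: a(t) = 45·exp(3·t). De la ecuación de la aceleración a(t) = 45·exp(3·t), sustituimos t = 1.7317627410710459 para obtener a = 8118.90614588496.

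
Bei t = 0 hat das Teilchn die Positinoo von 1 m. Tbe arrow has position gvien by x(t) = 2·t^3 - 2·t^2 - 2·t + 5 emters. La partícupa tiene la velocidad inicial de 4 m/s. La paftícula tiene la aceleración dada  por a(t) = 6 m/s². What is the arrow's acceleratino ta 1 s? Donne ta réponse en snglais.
To solve this, we need to take 2 derivatives of our position equation x(t) = 2·t^3 - 2·t^2 - 2·t + 5. Taking d/dt of x(t), we find v(t) = 6·t^2 - 4·t - 2. Differentiating velocity, we get acceleration: a(t) = 12·t - 4. From the given acceleration equation a(t) = 12·t - 4, we substitute t = 1 to get a = 8.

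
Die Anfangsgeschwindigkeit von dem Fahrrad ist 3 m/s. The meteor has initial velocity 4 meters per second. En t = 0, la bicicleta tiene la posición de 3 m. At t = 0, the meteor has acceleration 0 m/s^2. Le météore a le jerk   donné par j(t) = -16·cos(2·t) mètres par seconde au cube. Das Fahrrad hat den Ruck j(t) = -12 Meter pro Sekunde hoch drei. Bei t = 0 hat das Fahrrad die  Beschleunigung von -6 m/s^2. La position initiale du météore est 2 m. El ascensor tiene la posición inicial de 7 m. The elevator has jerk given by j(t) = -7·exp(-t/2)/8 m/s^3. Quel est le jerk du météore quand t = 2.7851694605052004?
De l'équation du jerk j(t) = -16·cos(2·t), nous substituons t = 2.7851694605052004 pour obtenir j = -12.1040549724167.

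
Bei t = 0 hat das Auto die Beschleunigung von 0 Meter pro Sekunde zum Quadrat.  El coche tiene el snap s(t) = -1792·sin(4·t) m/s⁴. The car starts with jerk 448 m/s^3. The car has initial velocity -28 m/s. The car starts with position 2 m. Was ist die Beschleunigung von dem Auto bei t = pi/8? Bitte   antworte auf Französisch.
Nous devons intégrer notre équation du snap s(t) = -1792·sin(4·t) 2 fois. L'intégrale du snap, avec j(0) = 448, donne le jerk: j(t) = 448·cos(4·t). En prenant ∫j(t)dt et en appliquant a(0) = 0, nous trouvons a(t) = 112·sin(4·t). De l'équation de l'accélération a(t) = 112·sin(4·t), nous substituons t = pi/8 pour obtenir a = 112.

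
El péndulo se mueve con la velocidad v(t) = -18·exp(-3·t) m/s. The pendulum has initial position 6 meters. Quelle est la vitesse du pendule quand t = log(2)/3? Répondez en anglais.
Using v(t) = -18·exp(-3·t) and substituting t = log(2)/3, we find v = -9.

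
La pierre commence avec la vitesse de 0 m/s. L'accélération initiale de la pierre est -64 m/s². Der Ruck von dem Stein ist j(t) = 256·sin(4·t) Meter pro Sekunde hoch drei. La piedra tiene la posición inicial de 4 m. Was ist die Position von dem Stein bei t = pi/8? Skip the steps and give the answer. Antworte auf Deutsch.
Die Antwort ist 0.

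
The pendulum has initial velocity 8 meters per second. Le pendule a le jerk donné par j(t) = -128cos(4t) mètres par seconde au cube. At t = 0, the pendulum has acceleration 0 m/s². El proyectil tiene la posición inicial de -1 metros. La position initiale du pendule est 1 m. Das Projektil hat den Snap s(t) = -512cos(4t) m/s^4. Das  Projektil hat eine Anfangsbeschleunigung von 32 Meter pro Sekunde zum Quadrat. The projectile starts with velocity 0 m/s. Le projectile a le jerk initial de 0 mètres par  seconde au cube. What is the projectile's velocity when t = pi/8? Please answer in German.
Ausgehend von dem Snap s(t) = -512·cos(4·t), nehmen wir 3 Stammfunktionen. Das Integral von dem Snap ist der Ruck. Mit j(0) = 0 erhalten wir j(t) = -128·sin(4·t). Durch Integration von dem Ruck und Verwendung der Anfangsbedingung a(0) = 32, erhalten wir a(t) = 32·cos(4·t). Das Integral von der Beschleunigung, mit v(0) = 0, ergibt die Geschwindigkeit: v(t) = 8·sin(4·t). Aus der Gleichung für die Geschwindigkeit v(t) = 8·sin(4·t), setzen wir t = pi/8 ein und erhalten v = 8.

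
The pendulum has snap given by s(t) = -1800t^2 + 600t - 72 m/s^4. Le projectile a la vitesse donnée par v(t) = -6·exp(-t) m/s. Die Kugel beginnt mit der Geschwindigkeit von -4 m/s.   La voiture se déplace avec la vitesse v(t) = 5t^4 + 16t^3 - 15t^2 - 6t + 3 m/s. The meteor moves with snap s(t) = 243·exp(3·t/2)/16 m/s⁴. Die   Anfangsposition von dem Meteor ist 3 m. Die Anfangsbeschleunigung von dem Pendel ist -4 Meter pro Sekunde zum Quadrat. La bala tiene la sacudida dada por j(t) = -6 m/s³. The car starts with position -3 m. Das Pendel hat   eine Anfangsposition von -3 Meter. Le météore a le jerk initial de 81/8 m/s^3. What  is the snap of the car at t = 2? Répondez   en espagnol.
Debemos derivar nuestra ecuación de la velocidad v(t) = 5·t^4 + 16·t^3 - 15·t^2 - 6·t + 3 3 veces. Tomando d/dt de v(t), encontramos a(t) = 20·t^3 + 48·t^2 - 30·t - 6. Tomando d/dt de a(t), encontramos j(t) = 60·t^2 + 96·t - 30. Tomando d/dt de j(t), encontramos s(t) = 120·t + 96. De la ecuación del snap s(t) = 120·t + 96, sustituimos t = 2 para obtener s = 336.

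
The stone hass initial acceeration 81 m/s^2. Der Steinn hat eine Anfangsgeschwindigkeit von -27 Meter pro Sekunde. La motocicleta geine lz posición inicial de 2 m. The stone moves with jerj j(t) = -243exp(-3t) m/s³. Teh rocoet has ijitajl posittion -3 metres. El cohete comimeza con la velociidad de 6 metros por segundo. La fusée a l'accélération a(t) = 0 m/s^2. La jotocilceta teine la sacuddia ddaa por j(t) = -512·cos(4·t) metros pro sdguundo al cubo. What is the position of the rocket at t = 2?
Starting from acceleration a(t) = 0, we take 2 antiderivatives. Taking ∫a(t)dt and applying v(0) = 6, we find v(t) = 6. Integrating velocity and using the initial condition x(0) = -3, we get x(t) = 6·t - 3. We have position x(t) = 6·t - 3. Substituting t = 2: x(2) = 9.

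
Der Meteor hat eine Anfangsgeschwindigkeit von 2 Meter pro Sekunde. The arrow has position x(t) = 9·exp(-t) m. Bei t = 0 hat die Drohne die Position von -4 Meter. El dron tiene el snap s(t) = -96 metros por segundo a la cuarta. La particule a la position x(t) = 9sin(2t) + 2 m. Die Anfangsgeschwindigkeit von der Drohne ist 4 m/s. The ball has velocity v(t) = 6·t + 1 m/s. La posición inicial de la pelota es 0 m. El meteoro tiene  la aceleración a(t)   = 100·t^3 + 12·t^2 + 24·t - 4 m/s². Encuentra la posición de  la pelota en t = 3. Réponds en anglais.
To find the answer, we compute 1 antiderivative of v(t) = 6·t + 1. Finding the antiderivative of v(t) and using x(0) = 0: x(t) = 3·t^2 + t. Using x(t) = 3·t^2 + t and substituting t = 3, we find x = 30.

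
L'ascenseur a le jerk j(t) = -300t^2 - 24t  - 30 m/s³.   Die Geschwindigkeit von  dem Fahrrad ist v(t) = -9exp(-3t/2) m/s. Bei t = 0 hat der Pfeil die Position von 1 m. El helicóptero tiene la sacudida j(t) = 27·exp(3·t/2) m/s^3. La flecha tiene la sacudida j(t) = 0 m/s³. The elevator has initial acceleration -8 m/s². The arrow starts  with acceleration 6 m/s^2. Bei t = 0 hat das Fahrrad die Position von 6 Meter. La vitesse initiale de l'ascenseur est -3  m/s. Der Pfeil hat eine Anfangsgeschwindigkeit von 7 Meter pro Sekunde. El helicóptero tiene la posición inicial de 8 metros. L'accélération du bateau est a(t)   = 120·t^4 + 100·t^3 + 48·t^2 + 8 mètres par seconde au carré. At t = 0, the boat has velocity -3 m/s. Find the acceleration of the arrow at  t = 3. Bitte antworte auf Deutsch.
Um dies zu lösen, müssen wir 1 Integral unserer Gleichung für den Ruck j(t) = 0 finden. Mit ∫j(t)dt und Anwendung von a(0) = 6, finden wir a(t) = 6. Aus der Gleichung für die Beschleunigung a(t) = 6, setzen wir t = 3 ein und erhalten a = 6.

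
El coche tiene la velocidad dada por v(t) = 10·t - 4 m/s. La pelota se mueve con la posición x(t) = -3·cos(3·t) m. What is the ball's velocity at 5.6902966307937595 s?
To solve this, we need to take 1 derivative of our position equation x(t) = -3·cos(3·t). Taking d/dt of x(t), we find v(t) = 9·sin(3·t). Using v(t) = 9·sin(3·t) and substituting t = 5.6902966307937595, we find v = -8.80625499108235.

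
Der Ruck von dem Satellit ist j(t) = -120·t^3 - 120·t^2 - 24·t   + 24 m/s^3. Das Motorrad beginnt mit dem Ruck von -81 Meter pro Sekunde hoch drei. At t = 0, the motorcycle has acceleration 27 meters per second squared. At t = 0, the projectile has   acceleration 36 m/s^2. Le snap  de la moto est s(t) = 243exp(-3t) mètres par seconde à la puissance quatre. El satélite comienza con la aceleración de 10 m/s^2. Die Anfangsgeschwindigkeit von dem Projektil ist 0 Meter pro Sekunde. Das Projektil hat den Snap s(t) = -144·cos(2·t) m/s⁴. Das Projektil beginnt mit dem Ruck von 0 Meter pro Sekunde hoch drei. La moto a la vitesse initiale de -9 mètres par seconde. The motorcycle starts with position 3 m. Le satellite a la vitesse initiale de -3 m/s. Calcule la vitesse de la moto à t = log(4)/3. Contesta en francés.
Nous devons trouver la primitive de notre équation du snap s(t) = 243·exp(-3·t) 3 fois. La primitive du snap, avec j(0) = -81, donne le jerk: j(t) = -81·exp(-3·t). L'intégrale du jerk est l'accélération. En utilisant a(0) = 27, nous obtenons a(t) = 27·exp(-3·t). En prenant ∫a(t)dt et en appliquant v(0) = -9, nous trouvons v(t) = -9·exp(-3·t). De l'équation de la vitesse v(t) = -9·exp(-3·t), nous substituons t = log(4)/3 pour obtenir v = -9/4.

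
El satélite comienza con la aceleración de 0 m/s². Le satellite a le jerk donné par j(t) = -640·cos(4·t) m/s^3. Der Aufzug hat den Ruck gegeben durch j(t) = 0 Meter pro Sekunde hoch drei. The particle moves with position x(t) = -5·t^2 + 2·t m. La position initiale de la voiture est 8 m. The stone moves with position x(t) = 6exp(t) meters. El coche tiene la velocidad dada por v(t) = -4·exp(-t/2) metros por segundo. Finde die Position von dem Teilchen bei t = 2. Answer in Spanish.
De la ecuación de la posición x(t) = -5·t^2 + 2·t, sustituimos t = 2 para obtener x = -16.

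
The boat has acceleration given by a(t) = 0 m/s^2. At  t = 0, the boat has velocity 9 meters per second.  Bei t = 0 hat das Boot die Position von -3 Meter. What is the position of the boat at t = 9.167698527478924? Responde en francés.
Nous devons trouver l'intégrale de notre équation de l'accélération a(t) = 0 2 fois. En prenant ∫a(t)dt et en appliquant v(0) = 9, nous trouvons v(t) = 9. En intégrant la vitesse et en utilisant la condition initiale x(0) = -3, nous obtenons x(t) = 9·t - 3. Nous avons la position x(t) = 9·t - 3. En substituant t = 9.167698527478924: x(9.167698527478924) = 79.5092867473103.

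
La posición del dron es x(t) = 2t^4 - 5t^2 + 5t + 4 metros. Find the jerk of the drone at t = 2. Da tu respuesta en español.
Para resolver esto, necesitamos tomar 3 derivadas de nuestra ecuación de la posición x(t) = 2·t^4 - 5·t^2 + 5·t + 4. La derivada de la posición da la velocidad: v(t) = 8·t^3 - 10·t + 5. La derivada de la velocidad da la aceleración: a(t) = 24·t^2 - 10. La derivada de la aceleración da la sacudida: j(t) = 48·t. Tenemos la sacudida j(t) = 48·t. Sustituyendo t = 2: j(2) = 96.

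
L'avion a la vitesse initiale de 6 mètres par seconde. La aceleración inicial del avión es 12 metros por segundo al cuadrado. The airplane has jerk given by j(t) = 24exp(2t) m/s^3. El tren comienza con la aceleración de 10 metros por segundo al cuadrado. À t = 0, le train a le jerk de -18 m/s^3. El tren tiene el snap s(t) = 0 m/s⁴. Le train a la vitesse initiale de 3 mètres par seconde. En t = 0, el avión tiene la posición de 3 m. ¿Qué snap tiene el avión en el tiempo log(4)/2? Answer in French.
En partant du jerk j(t) = 24·exp(2·t), nous prenons 1 dérivée. La dérivée du jerk donne le snap: s(t) = 48·exp(2·t). Nous avons le snap s(t) = 48·exp(2·t). En substituant t = log(4)/2: s(log(4)/2) = 192.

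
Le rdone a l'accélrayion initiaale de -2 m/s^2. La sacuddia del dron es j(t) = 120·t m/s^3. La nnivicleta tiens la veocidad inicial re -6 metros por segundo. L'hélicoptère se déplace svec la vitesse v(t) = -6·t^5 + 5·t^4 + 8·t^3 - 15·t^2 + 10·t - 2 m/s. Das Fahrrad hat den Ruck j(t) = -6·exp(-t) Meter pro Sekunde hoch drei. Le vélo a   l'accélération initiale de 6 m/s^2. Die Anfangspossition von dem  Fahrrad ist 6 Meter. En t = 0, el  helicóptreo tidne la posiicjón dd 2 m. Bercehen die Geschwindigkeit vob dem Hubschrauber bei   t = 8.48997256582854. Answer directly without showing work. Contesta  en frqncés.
À t = 8.48997256582854, v = -234781.866678822.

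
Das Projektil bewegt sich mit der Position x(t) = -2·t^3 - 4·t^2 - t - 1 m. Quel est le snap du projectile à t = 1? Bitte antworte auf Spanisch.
Para resolver esto, necesitamos tomar 4 derivadas de nuestra ecuación de la posición x(t) = -2·t^3 - 4·t^2 - t - 1. La derivada de la posición da la velocidad: v(t) = -6·t^2 - 8·t - 1. Tomando d/dt de v(t), encontramos a(t) = -12·t - 8. Tomando d/dt de a(t), encontramos j(t) = -12. La derivada de la sacudida da el snap: s(t) = 0. Tenemos el snap s(t) = 0. Sustituyendo t = 1: s(1) = 0.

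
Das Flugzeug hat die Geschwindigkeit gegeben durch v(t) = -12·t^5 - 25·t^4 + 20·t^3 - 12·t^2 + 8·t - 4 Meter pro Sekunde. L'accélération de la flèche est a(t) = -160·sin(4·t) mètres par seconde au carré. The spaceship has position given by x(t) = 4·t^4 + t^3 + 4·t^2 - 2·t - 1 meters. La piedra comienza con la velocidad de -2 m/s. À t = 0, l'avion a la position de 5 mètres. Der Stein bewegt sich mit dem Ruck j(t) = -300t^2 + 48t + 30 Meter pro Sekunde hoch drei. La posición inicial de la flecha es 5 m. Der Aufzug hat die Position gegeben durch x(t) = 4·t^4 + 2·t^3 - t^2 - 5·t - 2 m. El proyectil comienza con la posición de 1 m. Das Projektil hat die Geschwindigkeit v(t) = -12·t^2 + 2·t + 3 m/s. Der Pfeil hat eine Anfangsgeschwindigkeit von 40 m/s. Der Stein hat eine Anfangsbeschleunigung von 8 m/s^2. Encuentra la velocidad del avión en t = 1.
Usando v(t) = -12·t^5 - 25·t^4 + 20·t^3 - 12·t^2 + 8·t - 4 y sustituyendo t = 1, encontramos v = -25.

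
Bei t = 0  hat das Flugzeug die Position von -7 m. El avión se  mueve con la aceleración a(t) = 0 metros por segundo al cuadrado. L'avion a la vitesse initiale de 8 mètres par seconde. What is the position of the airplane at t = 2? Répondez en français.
En partant de l'accélération a(t) = 0, nous prenons 2 intégrales. L'intégrale de l'accélération est la vitesse. En utilisant v(0) = 8, nous obtenons v(t) = 8. En prenant ∫v(t)dt et en appliquant x(0) = -7, nous trouvons x(t) = 8·t - 7. En utilisant x(t) = 8·t - 7 et en substituant t = 2, nous trouvons x = 9.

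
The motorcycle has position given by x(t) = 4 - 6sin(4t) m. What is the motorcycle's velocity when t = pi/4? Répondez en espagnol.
Partiendo de la posición x(t) = 4 - 6·sin(4·t), tomamos 1 derivada. Tomando d/dt de x(t), encontramos v(t) = -24·cos(4·t). Usando v(t) = -24·cos(4·t) y sustituyendo t = pi/4, encontramos v = 24.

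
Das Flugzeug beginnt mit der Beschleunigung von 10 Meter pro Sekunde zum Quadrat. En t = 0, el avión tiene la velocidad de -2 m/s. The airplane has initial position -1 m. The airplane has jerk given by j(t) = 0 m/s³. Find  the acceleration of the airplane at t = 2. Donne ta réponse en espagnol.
Para resolver esto, necesitamos tomar 1 antiderivada de nuestra ecuación de la sacudida j(t) = 0. La antiderivada de la sacudida es la aceleración. Usando a(0) = 10, obtenemos a(t) = 10. De la ecuación de la aceleración a(t) = 10, sustituimos t = 2 para obtener a = 10.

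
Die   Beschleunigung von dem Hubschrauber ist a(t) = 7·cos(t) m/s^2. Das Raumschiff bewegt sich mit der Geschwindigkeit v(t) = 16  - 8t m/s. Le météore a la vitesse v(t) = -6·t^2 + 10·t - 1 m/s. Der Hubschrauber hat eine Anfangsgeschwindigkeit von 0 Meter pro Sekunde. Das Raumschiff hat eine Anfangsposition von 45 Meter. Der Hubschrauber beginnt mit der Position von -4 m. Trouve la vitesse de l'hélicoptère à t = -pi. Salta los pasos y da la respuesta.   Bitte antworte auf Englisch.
At t = -pi, v = 0.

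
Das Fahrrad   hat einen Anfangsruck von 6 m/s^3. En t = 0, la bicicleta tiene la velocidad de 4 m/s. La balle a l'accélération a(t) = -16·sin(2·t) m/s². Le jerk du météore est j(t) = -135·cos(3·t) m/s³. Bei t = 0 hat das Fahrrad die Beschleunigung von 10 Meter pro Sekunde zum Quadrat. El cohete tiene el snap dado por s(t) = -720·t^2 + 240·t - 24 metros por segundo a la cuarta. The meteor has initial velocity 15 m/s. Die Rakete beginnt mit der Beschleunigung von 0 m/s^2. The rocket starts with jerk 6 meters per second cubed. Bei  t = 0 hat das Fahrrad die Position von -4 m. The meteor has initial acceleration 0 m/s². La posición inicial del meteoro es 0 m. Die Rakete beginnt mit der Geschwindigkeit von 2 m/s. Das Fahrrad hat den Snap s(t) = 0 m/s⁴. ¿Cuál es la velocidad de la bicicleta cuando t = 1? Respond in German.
Ausgehend von dem Snap s(t) = 0, nehmen wir 3 Stammfunktionen. Mit ∫s(t)dt und Anwendung von j(0) = 6, finden wir j(t) = 6. Die Stammfunktion von dem Ruck ist die Beschleunigung. Mit a(0) = 10 erhalten wir a(t) = 6·t + 10. Durch Integration von der Beschleunigung und Verwendung der Anfangsbedingung v(0) = 4, erhalten wir v(t) = 3·t^2 + 10·t + 4. Wir haben die Geschwindigkeit v(t) = 3·t^2 + 10·t + 4. Durch Einsetzen von t = 1: v(1) = 17.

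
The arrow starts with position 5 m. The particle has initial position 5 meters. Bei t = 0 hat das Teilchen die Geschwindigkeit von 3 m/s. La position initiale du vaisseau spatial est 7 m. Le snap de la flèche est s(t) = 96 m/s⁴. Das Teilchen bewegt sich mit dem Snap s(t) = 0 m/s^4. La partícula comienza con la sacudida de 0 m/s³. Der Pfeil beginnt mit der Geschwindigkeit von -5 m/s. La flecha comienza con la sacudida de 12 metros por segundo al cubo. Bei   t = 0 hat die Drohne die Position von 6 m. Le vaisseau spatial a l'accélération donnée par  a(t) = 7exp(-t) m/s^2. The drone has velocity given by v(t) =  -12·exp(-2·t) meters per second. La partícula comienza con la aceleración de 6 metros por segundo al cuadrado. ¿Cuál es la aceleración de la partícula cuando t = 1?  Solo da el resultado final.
La aceleración en t = 1 es a = 6.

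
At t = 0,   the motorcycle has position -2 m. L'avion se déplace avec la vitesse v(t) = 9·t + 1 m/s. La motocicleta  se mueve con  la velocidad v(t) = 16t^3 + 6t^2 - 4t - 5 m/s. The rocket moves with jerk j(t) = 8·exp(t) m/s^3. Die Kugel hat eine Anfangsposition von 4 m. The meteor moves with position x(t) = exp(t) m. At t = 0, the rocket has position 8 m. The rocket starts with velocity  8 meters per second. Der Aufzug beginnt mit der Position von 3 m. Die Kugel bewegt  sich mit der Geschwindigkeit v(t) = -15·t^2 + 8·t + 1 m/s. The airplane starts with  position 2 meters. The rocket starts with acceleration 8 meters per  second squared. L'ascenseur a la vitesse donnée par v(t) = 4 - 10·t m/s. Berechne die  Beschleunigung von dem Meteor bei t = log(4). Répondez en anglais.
To solve this, we need to take 2 derivatives of our position equation x(t) = exp(t). Differentiating position, we get velocity: v(t) = exp(t). Taking d/dt of v(t), we find a(t) = exp(t). From the given acceleration equation a(t) = exp(t), we substitute t = log(4) to get a = 4.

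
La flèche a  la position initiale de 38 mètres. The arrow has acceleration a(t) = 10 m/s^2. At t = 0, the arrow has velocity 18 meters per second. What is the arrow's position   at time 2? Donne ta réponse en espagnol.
Debemos encontrar la antiderivada de nuestra ecuación de la aceleración a(t) = 10 2 veces. Tomando ∫a(t)dt y aplicando v(0) = 18, encontramos v(t) = 10·t + 18. Tomando ∫v(t)dt y aplicando x(0) = 38, encontramos x(t) = 5·t^2 + 18·t + 38. De la ecuación de la posición x(t) = 5·t^2 + 18·t + 38, sustituimos t = 2 para obtener x = 94.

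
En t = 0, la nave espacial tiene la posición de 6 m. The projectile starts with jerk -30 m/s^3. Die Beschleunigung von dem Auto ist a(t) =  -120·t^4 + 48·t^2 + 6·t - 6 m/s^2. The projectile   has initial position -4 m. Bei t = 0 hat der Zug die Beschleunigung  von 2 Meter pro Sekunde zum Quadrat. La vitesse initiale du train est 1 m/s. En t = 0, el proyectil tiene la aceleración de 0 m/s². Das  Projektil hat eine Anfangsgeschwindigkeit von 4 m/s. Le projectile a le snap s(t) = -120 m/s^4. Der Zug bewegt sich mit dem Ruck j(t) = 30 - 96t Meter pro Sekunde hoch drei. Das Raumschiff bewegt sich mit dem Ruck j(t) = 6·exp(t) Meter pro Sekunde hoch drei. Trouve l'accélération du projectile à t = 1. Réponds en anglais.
To find the answer, we compute 2 antiderivatives of s(t) = -120. Integrating snap and using the initial condition j(0) = -30, we get j(t) = -120·t - 30. The integral of jerk, with a(0) = 0, gives acceleration: a(t) = 30·t·(-2·t - 1). Using a(t) = 30·t·(-2·t - 1) and substituting t = 1, we find a = -90.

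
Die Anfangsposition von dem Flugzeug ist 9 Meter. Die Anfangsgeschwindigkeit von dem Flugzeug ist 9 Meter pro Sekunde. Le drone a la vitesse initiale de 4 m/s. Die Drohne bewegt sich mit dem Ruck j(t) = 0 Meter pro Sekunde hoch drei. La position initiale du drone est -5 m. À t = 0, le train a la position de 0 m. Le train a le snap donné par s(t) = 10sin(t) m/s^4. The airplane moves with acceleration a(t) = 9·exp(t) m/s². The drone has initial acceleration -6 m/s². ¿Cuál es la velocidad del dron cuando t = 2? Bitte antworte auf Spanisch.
Partiendo de la sacudida j(t) = 0, tomamos 2 antiderivadas. La integral de la sacudida es la aceleración. Usando a(0) = -6, obtenemos a(t) = -6. Integrando la aceleración y usando la condición inicial v(0) = 4, obtenemos v(t) = 4 - 6·t. De la ecuación de la velocidad v(t) = 4 - 6·t, sustituimos t = 2 para obtener v = -8.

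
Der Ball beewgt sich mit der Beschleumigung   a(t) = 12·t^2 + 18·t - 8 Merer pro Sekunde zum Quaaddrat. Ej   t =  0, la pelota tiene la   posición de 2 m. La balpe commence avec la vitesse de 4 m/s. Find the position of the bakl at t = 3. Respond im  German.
Um dies zu lösen, müssen wir 2 Stammfunktionen unserer Gleichung für die Beschleunigung a(t) = 12·t^2 + 18·t - 8 finden. Die Stammfunktion von der Beschleunigung ist die Geschwindigkeit. Mit v(0) = 4 erhalten wir v(t) = 4·t^3 + 9·t^2 - 8·t + 4. Durch Integration von der Geschwindigkeit und Verwendung der Anfangsbedingung x(0) = 2, erhalten wir x(t) = t^4 + 3·t^3 - 4·t^2 + 4·t + 2. Wir haben die Position x(t) = t^4 + 3·t^3 - 4·t^2 + 4·t + 2. Durch Einsetzen von t = 3: x(3) = 140.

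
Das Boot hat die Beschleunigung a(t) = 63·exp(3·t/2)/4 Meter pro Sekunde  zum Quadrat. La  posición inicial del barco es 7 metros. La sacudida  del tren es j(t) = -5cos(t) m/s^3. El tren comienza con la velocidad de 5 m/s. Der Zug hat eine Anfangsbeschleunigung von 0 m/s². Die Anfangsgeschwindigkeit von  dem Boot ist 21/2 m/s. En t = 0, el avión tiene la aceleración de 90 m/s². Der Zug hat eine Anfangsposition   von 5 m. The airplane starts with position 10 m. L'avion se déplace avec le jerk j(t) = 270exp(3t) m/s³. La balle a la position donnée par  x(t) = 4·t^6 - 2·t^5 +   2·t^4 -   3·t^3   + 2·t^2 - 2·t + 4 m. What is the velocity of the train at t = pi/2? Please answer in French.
Nous devons trouver la primitive de notre équation du jerk j(t) = -5·cos(t) 2 fois. En intégrant le jerk et en utilisant la condition initiale a(0) = 0, nous obtenons a(t) = -5·sin(t). La primitive de l'accélération, avec v(0) = 5, donne la vitesse: v(t) = 5·cos(t). En utilisant v(t) = 5·cos(t) et en substituant t = pi/2, nous trouvons v = 0.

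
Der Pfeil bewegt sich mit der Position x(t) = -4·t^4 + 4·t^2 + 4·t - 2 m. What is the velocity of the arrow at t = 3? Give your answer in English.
To solve this, we need to take 1 derivative of our position equation x(t) = -4·t^4 + 4·t^2 + 4·t - 2. Taking d/dt of x(t), we find v(t) = -16·t^3 + 8·t + 4. Using v(t) = -16·t^3 + 8·t + 4 and substituting t = 3, we find v = -404.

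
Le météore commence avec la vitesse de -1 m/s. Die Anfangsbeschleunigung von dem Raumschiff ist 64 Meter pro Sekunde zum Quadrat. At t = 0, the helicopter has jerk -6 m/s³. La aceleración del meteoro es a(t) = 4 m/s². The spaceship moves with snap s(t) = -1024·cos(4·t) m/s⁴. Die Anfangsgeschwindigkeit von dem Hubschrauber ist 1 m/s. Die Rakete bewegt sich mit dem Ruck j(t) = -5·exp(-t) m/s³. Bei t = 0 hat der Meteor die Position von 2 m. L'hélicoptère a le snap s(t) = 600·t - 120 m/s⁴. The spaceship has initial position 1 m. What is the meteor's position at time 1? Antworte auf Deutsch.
Ausgehend von der Beschleunigung a(t) = 4, nehmen wir 2 Integrale. Das Integral von der Beschleunigung ist die Geschwindigkeit. Mit v(0) = -1 erhalten wir v(t) = 4·t - 1. Die Stammfunktion von der Geschwindigkeit, mit x(0) = 2, ergibt die Position: x(t) = 2·t^2 - t + 2. Mit x(t) = 2·t^2 - t + 2 und Einsetzen von t = 1, finden wir x = 3.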